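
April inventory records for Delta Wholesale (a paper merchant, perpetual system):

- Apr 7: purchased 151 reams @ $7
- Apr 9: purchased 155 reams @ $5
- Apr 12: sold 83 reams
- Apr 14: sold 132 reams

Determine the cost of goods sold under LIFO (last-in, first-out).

Apr 12, 83 sold [LIFO — newest first]: 83 @ $5 = $415
Apr 14, 132 sold [LIFO — newest first]: 72 @ $5 + 60 @ $7 = $780
Total COGS = $415 + $780 = $1,195
Ending inventory: 91 @ $7 = $637

COGS = $1,195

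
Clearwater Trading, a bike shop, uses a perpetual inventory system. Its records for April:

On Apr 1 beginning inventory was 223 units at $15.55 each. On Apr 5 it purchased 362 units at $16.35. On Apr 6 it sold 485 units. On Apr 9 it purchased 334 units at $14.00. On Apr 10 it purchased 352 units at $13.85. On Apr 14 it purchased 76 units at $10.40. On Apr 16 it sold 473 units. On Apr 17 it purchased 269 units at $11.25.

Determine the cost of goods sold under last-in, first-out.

COGS = $14,126.95

Apr 6, 485 sold [LIFO — newest first]: 362 @ $16.35 + 123 @ $15.55 = $7,831.35
Apr 16, 473 sold [LIFO — newest first]: 76 @ $10.40 + 352 @ $13.85 + 45 @ $14.00 = $6,295.60
Total COGS = $7,831.35 + $6,295.60 = $14,126.95
Ending inventory: 100 @ $15.55 + 289 @ $14.00 + 269 @ $11.25 = $8,627.25
Check: goods available $22,754.20 = COGS $14,126.95 + ending $8,627.25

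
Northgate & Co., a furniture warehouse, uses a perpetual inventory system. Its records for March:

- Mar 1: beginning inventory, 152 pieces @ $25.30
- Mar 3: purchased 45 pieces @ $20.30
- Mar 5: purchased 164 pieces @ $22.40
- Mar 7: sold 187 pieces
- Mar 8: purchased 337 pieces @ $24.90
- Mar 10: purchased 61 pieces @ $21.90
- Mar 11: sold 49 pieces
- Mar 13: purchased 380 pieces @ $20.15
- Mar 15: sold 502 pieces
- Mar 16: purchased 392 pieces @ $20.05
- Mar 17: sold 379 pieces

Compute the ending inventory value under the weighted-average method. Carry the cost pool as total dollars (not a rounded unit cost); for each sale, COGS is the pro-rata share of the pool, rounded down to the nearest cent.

Ending inventory = $8,801.97

After Mar 1: 152 on hand, pool $3,845.60 (≈ $25.3000 each)
After Mar 3: 197 on hand, pool $4,759.10 (≈ $24.1579 each)
After Mar 5: 361 on hand, pool $8,432.70 (≈ $23.3593 each)
Mar 7, sell 187: 187/361 × $8,432.70 → $4,368.18
After Mar 8: 511 on hand, pool $12,455.82 (≈ $24.3754 each)
After Mar 10: 572 on hand, pool $13,791.72 (≈ $24.1114 each)
Mar 11, sell 49: 49/572 × $13,791.72 → $1,181.45
After Mar 13: 903 on hand, pool $20,267.27 (≈ $22.4444 each)
Mar 15, sell 502: 502/903 × $20,267.27 → $11,267.07
After Mar 16: 793 on hand, pool $16,859.80 (≈ $21.2608 each)
Mar 17, sell 379: 379/793 × $16,859.80 → $8,057.83
Total COGS = $4,368.18 + $1,181.45 + $11,267.07 + $8,057.83 = $24,874.53
Ending inventory (cost pool remaining) = $8,801.97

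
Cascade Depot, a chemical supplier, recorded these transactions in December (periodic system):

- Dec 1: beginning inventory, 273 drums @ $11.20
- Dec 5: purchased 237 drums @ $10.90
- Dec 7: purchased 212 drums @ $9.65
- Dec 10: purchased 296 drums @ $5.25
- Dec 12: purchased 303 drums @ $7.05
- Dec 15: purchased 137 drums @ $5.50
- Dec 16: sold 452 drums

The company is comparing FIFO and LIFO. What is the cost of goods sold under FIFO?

COGS = $5,008.70

FIFO COGS: 273 @ $11.20 + 179 @ $10.90 = $5,008.70
LIFO COGS: 137 @ $5.50 + 303 @ $7.05 + 12 @ $5.25 = $2,952.65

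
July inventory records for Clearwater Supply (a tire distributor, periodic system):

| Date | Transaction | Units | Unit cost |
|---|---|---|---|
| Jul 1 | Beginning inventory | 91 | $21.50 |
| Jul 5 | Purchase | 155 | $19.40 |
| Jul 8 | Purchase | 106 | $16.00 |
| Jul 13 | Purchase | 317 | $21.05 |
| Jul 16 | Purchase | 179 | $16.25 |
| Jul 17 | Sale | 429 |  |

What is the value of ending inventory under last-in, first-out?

Jul 17, 429 sold [LIFO — newest first]: 179 @ $16.25 + 250 @ $21.05 = $8,171.25
Ending inventory: 91 @ $21.50 + 155 @ $19.40 + 106 @ $16.00 + 67 @ $21.05 = $8,069.85

Ending inventory = $8,069.85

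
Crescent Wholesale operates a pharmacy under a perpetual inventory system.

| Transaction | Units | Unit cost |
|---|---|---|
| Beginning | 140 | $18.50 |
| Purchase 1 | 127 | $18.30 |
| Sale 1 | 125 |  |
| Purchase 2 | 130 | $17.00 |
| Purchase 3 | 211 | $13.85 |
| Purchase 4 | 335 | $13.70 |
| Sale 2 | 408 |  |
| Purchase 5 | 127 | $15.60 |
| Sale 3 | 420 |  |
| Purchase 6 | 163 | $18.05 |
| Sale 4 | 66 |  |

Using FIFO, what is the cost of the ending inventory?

Sale 1 (125) [FIFO — oldest first]: 125 @ $18.50 = $2,312.50
Sale 2 (408) [FIFO — oldest first]: 15 @ $18.50 + 127 @ $18.30 + 130 @ $17.00 + 136 @ $13.85 = $6,695.20
Sale 3 (420) [FIFO — oldest first]: 75 @ $13.85 + 335 @ $13.70 + 10 @ $15.60 = $5,784.25
Sale 4 (66) [FIFO — oldest first]: 66 @ $15.60 = $1,029.60
Total COGS = $2,312.50 + $6,695.20 + $5,784.25 + $1,029.60 = $15,821.55
Ending inventory: 51 @ $15.60 + 163 @ $18.05 = $3,737.75

Ending inventory = $3,737.75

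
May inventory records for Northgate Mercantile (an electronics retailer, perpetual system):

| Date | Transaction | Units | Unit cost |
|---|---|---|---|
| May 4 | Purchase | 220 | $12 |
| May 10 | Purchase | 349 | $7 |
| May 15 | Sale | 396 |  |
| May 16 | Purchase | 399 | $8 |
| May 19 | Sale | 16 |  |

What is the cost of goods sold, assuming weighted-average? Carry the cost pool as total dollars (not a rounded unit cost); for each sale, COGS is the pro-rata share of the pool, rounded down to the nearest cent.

After May 4: 220 on hand, pool $2,640.00 (≈ $12.0000 each)
After May 10: 569 on hand, pool $5,083.00 (≈ $8.9332 each)
May 15, sell 396: 396/569 × $5,083.00 → $3,537.55
After May 16: 572 on hand, pool $4,737.45 (≈ $8.2823 each)
May 19, sell 16: 16/572 × $4,737.45 → $132.51
Total COGS = $3,537.55 + $132.51 = $3,670.06
Ending inventory (cost pool remaining) = $4,604.94
Check: goods available $8,275.00 = COGS $3,670.06 + ending $4,604.94

COGS = $3,670.06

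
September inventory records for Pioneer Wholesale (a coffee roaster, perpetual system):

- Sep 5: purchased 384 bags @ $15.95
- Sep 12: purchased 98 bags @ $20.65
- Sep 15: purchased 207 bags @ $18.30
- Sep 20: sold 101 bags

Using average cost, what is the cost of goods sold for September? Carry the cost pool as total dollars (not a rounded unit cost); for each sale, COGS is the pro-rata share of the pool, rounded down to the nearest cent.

COGS = $1,749.77

After Sep 5: 384 on hand, pool $6,124.80 (≈ $15.9500 each)
After Sep 12: 482 on hand, pool $8,148.50 (≈ $16.9056 each)
After Sep 15: 689 on hand, pool $11,936.60 (≈ $17.3245 each)
Sep 20, sell 101: 101/689 × $11,936.60 → $1,749.77
Ending inventory (cost pool remaining) = $10,186.83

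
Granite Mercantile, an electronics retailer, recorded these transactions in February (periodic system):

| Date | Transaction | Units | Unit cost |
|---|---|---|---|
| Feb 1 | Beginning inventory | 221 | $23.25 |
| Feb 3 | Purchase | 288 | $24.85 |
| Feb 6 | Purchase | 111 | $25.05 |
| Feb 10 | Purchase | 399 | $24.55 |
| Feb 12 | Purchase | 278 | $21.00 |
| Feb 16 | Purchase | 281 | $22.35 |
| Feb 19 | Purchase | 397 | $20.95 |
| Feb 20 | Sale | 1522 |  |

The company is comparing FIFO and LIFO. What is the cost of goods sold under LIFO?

COGS = $34,403.10

FIFO COGS: 221 @ $23.25 + 288 @ $24.85 + 111 @ $25.05 + 399 @ $24.55 + 278 @ $21.00 + 225 @ $22.35 = $35,737.80
LIFO COGS: 397 @ $20.95 + 281 @ $22.35 + 278 @ $21.00 + 399 @ $24.55 + 111 @ $25.05 + 56 @ $24.85 = $34,403.10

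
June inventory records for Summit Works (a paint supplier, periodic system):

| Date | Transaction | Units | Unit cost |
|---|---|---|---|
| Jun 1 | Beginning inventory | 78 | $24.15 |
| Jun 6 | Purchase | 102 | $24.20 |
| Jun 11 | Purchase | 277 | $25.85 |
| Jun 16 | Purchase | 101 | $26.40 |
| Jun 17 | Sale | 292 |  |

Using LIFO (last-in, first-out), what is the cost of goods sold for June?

COGS = $7,603.75

Jun 17, 292 sold [LIFO — newest first]: 101 @ $26.40 + 191 @ $25.85 = $7,603.75
Ending inventory: 78 @ $24.15 + 102 @ $24.20 + 86 @ $25.85 = $6,575.20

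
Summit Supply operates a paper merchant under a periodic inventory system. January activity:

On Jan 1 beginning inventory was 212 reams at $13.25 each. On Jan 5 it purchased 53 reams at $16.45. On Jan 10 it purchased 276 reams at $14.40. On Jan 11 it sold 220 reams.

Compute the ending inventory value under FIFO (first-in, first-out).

Ending inventory = $4,714.65

Jan 11, 220 sold [FIFO — oldest first]: 212 @ $13.25 + 8 @ $16.45 = $2,940.60
Ending inventory: 45 @ $16.45 + 276 @ $14.40 = $4,714.65
Check: goods available $7,655.25 = COGS $2,940.60 + ending $4,714.65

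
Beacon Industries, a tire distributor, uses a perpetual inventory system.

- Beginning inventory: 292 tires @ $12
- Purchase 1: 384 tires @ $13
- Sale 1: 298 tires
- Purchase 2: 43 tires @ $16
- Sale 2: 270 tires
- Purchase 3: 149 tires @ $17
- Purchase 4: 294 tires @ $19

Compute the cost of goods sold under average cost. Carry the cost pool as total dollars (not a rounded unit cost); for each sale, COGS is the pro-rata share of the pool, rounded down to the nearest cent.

After Beginning: 292 on hand, pool $3,504.00 (≈ $12.0000 each)
After Purchase 1: 676 on hand, pool $8,496.00 (≈ $12.5680 each)
Sale 1, sell 298: 298/676 × $8,496.00 → $3,745.27
After Purchase 2: 421 on hand, pool $5,438.73 (≈ $12.9186 each)
Sale 2, sell 270: 270/421 × $5,438.73 → $3,488.02
After Purchase 3: 300 on hand, pool $4,483.71 (≈ $14.9457 each)
After Purchase 4: 594 on hand, pool $10,069.71 (≈ $16.9524 each)
Total COGS = $3,745.27 + $3,488.02 = $7,233.29
Ending inventory (cost pool remaining) = $10,069.71

COGS = $7,233.29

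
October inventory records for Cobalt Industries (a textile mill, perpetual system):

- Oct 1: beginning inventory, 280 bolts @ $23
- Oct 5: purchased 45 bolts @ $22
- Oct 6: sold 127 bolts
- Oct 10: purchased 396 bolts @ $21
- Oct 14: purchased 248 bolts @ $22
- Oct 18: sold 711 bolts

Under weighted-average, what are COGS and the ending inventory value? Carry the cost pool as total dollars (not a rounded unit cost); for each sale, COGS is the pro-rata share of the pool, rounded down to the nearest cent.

After Oct 1: 280 on hand, pool $6,440.00 (≈ $23.0000 each)
After Oct 5: 325 on hand, pool $7,430.00 (≈ $22.8615 each)
Oct 6, sell 127: 127/325 × $7,430.00 → $2,903.41
After Oct 10: 594 on hand, pool $12,842.59 (≈ $21.6205 each)
After Oct 14: 842 on hand, pool $18,298.59 (≈ $21.7323 each)
Oct 18, sell 711: 711/842 × $18,298.59 → $15,451.65
Total COGS = $2,903.41 + $15,451.65 = $18,355.06
Ending inventory (cost pool remaining) = $2,846.94
Check: goods available $21,202.00 = COGS $18,355.06 + ending $2,846.94

COGS = $18,355.06; ending inventory = $2,846.94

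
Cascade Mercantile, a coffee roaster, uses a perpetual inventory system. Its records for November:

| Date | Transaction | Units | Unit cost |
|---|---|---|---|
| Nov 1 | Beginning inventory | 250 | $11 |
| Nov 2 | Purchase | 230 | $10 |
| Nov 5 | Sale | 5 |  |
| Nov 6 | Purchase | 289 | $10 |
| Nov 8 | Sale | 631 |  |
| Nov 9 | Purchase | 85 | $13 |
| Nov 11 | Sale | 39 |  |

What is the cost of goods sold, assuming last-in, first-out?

Nov 5, 5 sold [LIFO — newest first]: 5 @ $10 = $50
Nov 8, 631 sold [LIFO — newest first]: 289 @ $10 + 225 @ $10 + 117 @ $11 = $6,427
Nov 11, 39 sold [LIFO — newest first]: 39 @ $13 = $507
Total COGS = $50 + $6,427 + $507 = $6,984
Ending inventory: 133 @ $11 + 46 @ $13 = $2,061

COGS = $6,984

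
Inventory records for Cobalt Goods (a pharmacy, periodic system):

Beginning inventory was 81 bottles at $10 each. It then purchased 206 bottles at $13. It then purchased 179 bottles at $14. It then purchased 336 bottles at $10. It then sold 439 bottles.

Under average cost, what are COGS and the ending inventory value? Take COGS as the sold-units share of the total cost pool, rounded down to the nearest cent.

COGS = $5,120.20; ending inventory = $4,233.80

Sale 1, sell 439: 439/802 × $9,354.00 → $5,120.20
Ending inventory (cost pool remaining) = $4,233.80
Check: goods available $9,354.00 = COGS $5,120.20 + ending $4,233.80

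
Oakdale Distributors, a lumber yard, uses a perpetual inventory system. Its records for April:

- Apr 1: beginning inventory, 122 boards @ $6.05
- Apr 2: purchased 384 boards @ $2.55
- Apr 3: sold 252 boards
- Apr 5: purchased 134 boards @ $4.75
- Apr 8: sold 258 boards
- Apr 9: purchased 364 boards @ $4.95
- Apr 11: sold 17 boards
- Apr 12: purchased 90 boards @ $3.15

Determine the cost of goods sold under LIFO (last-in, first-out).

Apr 3, 252 sold [LIFO — newest first]: 252 @ $2.55 = $642.60
Apr 8, 258 sold [LIFO — newest first]: 134 @ $4.75 + 124 @ $2.55 = $952.70
Apr 11, 17 sold [LIFO — newest first]: 17 @ $4.95 = $84.15
Total COGS = $642.60 + $952.70 + $84.15 = $1,679.45
Ending inventory: 122 @ $6.05 + 8 @ $2.55 + 347 @ $4.95 + 90 @ $3.15 = $2,759.65
Check: goods available $4,439.10 = COGS $1,679.45 + ending $2,759.65

COGS = $1,679.45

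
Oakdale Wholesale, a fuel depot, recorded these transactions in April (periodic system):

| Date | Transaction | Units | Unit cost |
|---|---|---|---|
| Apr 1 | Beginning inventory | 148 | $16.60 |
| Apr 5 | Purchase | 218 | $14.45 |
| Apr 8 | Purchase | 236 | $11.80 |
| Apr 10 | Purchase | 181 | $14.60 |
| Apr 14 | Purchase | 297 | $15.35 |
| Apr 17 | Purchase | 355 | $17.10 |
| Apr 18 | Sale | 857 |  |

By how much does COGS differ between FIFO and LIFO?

FIFO COGS: 148 @ $16.60 + 218 @ $14.45 + 236 @ $11.80 + 181 @ $14.60 + 74 @ $15.35 = $12,170.20
LIFO COGS: 355 @ $17.10 + 297 @ $15.35 + 181 @ $14.60 + 24 @ $11.80 = $13,555.25
Difference = |$12,170.20 − $13,555.25| = $1,385.05

$1,385.05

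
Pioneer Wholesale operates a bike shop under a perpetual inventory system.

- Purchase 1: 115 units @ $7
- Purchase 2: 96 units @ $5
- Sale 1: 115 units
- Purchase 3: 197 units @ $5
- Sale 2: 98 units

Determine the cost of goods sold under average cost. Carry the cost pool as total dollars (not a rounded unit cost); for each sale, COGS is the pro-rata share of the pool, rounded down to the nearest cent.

After Purchase 1: 115 on hand, pool $805.00 (≈ $7.0000 each)
After Purchase 2: 211 on hand, pool $1,285.00 (≈ $6.0900 each)
Sale 1, sell 115: 115/211 × $1,285.00 → $700.35
After Purchase 3: 293 on hand, pool $1,569.65 (≈ $5.3572 each)
Sale 2, sell 98: 98/293 × $1,569.65 → $525.00
Total COGS = $700.35 + $525.00 = $1,225.35
Ending inventory (cost pool remaining) = $1,044.65
Check: goods available $2,270.00 = COGS $1,225.35 + ending $1,044.65

COGS = $1,225.35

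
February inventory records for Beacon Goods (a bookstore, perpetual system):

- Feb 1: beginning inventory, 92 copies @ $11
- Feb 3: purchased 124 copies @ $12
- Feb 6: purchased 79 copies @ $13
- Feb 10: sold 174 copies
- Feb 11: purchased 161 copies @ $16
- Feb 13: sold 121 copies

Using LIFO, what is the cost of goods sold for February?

COGS = $4,103

Feb 10, 174 sold [LIFO — newest first]: 79 @ $13 + 95 @ $12 = $2,167
Feb 13, 121 sold [LIFO — newest first]: 121 @ $16 = $1,936
Total COGS = $2,167 + $1,936 = $4,103
Ending inventory: 92 @ $11 + 29 @ $12 + 40 @ $16 = $2,000
Check: goods available $6,103 = COGS $4,103 + ending $2,000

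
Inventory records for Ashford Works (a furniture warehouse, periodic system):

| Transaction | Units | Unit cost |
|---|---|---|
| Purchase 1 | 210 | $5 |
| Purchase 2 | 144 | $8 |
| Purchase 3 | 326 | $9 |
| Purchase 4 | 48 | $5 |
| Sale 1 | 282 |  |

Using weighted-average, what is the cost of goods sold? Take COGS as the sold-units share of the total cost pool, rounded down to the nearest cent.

Sale 1, sell 282: 282/728 × $5,376.00 → $2,082.46
Ending inventory (cost pool remaining) = $3,293.54

COGS = $2,082.46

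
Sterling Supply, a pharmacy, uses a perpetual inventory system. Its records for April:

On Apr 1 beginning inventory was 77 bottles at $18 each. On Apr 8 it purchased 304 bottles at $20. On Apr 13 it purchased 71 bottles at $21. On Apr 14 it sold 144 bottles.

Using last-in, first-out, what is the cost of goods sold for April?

COGS = $2,951

Apr 14, 144 sold [LIFO — newest first]: 71 @ $21 + 73 @ $20 = $2,951
Ending inventory: 77 @ $18 + 231 @ $20 = $6,006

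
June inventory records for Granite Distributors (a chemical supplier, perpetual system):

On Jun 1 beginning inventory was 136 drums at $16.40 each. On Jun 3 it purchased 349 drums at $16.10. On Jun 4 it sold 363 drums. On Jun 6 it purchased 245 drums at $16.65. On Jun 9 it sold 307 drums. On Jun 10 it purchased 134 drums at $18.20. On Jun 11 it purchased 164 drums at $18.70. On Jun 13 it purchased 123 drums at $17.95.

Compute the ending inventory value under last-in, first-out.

Jun 4, 363 sold [LIFO — newest first]: 349 @ $16.10 + 14 @ $16.40 = $5,848.50
Jun 9, 307 sold [LIFO — newest first]: 245 @ $16.65 + 62 @ $16.40 = $5,096.05
Total COGS = $5,848.50 + $5,096.05 = $10,944.55
Ending inventory: 60 @ $16.40 + 134 @ $18.20 + 164 @ $18.70 + 123 @ $17.95 = $8,697.45

Ending inventory = $8,697.45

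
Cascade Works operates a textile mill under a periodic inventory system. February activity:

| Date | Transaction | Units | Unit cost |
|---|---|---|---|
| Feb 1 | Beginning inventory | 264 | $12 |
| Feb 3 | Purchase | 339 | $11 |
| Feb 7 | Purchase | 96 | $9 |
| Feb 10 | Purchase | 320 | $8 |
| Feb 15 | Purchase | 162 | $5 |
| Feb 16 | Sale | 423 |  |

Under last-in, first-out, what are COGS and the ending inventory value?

Feb 16, 423 sold [LIFO — newest first]: 162 @ $5 + 261 @ $8 = $2,898
Ending inventory: 264 @ $12 + 339 @ $11 + 96 @ $9 + 59 @ $8 = $8,233
Check: goods available $11,131 = COGS $2,898 + ending $8,233

COGS = $2,898; ending inventory = $8,233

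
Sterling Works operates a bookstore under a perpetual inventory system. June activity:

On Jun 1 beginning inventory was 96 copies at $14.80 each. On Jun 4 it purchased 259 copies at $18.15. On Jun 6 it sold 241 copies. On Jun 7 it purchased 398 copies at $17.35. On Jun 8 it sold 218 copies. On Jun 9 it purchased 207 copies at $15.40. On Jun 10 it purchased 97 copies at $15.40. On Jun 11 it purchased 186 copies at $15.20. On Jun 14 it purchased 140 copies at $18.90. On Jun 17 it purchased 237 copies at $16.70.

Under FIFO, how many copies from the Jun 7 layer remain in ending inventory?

294

Jun 6, 241 sold [FIFO — oldest first]: 96 @ $14.80 + 145 @ $18.15 = $4,052.55
Jun 8, 218 sold [FIFO — oldest first]: 114 @ $18.15 + 104 @ $17.35 = $3,873.50
Total COGS = $4,052.55 + $3,873.50 = $7,926.05
Ending inventory: 294 @ $17.35 + 207 @ $15.40 + 97 @ $15.40 + 186 @ $15.20 + 140 @ $18.90 + 237 @ $16.70 = $19,213.60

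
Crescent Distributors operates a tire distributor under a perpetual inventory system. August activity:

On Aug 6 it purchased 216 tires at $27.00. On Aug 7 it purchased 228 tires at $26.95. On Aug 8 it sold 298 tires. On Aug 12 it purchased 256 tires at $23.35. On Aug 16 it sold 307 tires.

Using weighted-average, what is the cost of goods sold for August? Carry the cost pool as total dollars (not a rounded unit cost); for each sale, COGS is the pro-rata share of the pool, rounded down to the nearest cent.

COGS = $15,610.89

After Aug 6: 216 on hand, pool $5,832.00 (≈ $27.0000 each)
After Aug 7: 444 on hand, pool $11,976.60 (≈ $26.9743 each)
Aug 8, sell 298: 298/444 × $11,976.60 → $8,038.34
After Aug 12: 402 on hand, pool $9,915.86 (≈ $24.6663 each)
Aug 16, sell 307: 307/402 × $9,915.86 → $7,572.55
Total COGS = $8,038.34 + $7,572.55 = $15,610.89
Ending inventory (cost pool remaining) = $2,343.31
Check: goods available $17,954.20 = COGS $15,610.89 + ending $2,343.31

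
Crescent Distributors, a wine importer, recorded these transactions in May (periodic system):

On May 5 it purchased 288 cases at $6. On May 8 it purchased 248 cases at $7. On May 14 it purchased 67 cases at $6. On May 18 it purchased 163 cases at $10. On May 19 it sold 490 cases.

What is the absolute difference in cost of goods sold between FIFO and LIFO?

$698

FIFO COGS: 288 @ $6 + 202 @ $7 = $3,142
LIFO COGS: 163 @ $10 + 67 @ $6 + 248 @ $7 + 12 @ $6 = $3,840
Difference = |$3,142 − $3,840| = $698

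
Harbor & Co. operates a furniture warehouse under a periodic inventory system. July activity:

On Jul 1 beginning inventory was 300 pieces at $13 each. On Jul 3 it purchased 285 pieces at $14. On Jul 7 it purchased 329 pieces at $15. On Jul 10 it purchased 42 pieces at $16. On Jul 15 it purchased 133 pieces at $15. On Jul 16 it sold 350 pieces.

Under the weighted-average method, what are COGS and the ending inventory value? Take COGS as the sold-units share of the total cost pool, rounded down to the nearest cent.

Jul 16, sell 350: 350/1089 × $15,492.00 → $4,979.06
Ending inventory (cost pool remaining) = $10,512.94

COGS = $4,979.06; ending inventory = $10,512.94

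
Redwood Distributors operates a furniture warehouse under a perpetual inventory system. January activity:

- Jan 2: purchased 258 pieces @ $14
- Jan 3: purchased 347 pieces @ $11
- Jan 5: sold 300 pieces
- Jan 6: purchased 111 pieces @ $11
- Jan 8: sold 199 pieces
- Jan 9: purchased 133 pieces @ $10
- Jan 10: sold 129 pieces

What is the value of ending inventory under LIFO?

Jan 5, 300 sold [LIFO — newest first]: 300 @ $11 = $3,300
Jan 8, 199 sold [LIFO — newest first]: 111 @ $11 + 47 @ $11 + 41 @ $14 = $2,312
Jan 10, 129 sold [LIFO — newest first]: 129 @ $10 = $1,290
Total COGS = $3,300 + $2,312 + $1,290 = $6,902
Ending inventory: 217 @ $14 + 4 @ $10 = $3,078
Check: goods available $9,980 = COGS $6,902 + ending $3,078

Ending inventory = $3,078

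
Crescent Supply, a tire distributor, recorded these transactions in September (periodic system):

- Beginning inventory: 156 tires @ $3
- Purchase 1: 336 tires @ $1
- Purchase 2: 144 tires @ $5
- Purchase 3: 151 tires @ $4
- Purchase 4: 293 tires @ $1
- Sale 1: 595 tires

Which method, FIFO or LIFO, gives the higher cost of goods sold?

FIFO COGS: 156 @ $3 + 336 @ $1 + 103 @ $5 = $1,319
LIFO COGS: 293 @ $1 + 151 @ $4 + 144 @ $5 + 7 @ $1 = $1,624

LIFO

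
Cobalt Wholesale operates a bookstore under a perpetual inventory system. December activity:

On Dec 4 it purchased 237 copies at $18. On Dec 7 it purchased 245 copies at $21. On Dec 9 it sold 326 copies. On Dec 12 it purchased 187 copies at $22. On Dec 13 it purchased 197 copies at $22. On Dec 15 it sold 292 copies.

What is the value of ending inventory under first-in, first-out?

Dec 9, 326 sold [FIFO — oldest first]: 237 @ $18 + 89 @ $21 = $6,135
Dec 15, 292 sold [FIFO — oldest first]: 156 @ $21 + 136 @ $22 = $6,268
Total COGS = $6,135 + $6,268 = $12,403
Ending inventory: 51 @ $22 + 197 @ $22 = $5,456

Ending inventory = $5,456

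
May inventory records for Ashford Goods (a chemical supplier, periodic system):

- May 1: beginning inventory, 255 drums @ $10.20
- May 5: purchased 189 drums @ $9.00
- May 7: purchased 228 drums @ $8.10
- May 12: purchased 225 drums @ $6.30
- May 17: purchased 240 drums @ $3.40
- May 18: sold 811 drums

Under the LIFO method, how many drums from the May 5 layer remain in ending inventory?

May 18, 811 sold [LIFO — newest first]: 240 @ $3.40 + 225 @ $6.30 + 228 @ $8.10 + 118 @ $9.00 = $5,142.30
Ending inventory: 255 @ $10.20 + 71 @ $9.00 = $3,240.00

71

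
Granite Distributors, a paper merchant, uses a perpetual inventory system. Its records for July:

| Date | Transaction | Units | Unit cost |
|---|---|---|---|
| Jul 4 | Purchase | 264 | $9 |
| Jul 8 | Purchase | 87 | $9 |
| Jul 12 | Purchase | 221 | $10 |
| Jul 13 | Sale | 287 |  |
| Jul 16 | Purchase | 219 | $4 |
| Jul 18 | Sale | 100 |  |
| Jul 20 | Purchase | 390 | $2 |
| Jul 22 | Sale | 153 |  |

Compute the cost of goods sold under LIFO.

COGS = $3,510

Jul 13, 287 sold [LIFO — newest first]: 221 @ $10 + 66 @ $9 = $2,804
Jul 18, 100 sold [LIFO — newest first]: 100 @ $4 = $400
Jul 22, 153 sold [LIFO — newest first]: 153 @ $2 = $306
Total COGS = $2,804 + $400 + $306 = $3,510
Ending inventory: 264 @ $9 + 21 @ $9 + 119 @ $4 + 237 @ $2 = $3,515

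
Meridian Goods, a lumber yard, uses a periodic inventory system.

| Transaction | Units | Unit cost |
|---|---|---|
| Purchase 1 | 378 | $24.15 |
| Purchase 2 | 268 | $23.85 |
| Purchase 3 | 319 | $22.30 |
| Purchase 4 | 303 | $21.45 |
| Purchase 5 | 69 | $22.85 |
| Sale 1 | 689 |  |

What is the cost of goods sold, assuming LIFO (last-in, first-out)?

Sale 1 (689) [LIFO — newest first]: 69 @ $22.85 + 303 @ $21.45 + 317 @ $22.30 = $15,145.10
Ending inventory: 378 @ $24.15 + 268 @ $23.85 + 2 @ $22.30 = $15,565.10

COGS = $15,145.10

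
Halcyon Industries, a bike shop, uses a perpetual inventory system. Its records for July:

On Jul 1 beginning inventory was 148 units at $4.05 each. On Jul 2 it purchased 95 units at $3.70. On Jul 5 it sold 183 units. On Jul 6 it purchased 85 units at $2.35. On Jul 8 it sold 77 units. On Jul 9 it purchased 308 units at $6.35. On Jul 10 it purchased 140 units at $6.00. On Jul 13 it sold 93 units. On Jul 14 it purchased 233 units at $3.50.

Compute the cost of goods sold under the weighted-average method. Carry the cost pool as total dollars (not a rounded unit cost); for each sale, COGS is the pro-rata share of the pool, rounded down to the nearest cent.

After Jul 1: 148 on hand, pool $599.40 (≈ $4.0500 each)
After Jul 2: 243 on hand, pool $950.90 (≈ $3.9132 each)
Jul 5, sell 183: 183/243 × $950.90 → $716.10
After Jul 6: 145 on hand, pool $434.55 (≈ $2.9969 each)
Jul 8, sell 77: 77/145 × $434.55 → $230.76
After Jul 9: 376 on hand, pool $2,159.59 (≈ $5.7436 each)
After Jul 10: 516 on hand, pool $2,999.59 (≈ $5.8132 each)
Jul 13, sell 93: 93/516 × $2,999.59 → $540.62
After Jul 14: 656 on hand, pool $3,274.47 (≈ $4.9916 each)
Total COGS = $716.10 + $230.76 + $540.62 = $1,487.48
Ending inventory (cost pool remaining) = $3,274.47
Check: goods available $4,761.95 = COGS $1,487.48 + ending $3,274.47

COGS = $1,487.48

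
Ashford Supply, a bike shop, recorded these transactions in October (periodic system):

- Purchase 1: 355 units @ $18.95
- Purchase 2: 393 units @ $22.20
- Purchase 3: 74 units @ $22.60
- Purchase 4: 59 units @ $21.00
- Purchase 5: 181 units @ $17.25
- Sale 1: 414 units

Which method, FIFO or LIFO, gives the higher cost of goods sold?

FIFO COGS: 355 @ $18.95 + 59 @ $22.20 = $8,037.05
LIFO COGS: 181 @ $17.25 + 59 @ $21.00 + 74 @ $22.60 + 100 @ $22.20 = $8,253.65

LIFO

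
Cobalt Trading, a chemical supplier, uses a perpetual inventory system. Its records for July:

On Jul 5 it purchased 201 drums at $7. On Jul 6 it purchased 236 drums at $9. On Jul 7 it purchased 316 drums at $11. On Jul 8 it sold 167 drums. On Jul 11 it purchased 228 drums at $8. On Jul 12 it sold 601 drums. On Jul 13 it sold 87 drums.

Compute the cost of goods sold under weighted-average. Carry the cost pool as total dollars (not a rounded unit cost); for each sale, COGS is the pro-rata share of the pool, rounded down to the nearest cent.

After Jul 5: 201 on hand, pool $1,407.00 (≈ $7.0000 each)
After Jul 6: 437 on hand, pool $3,531.00 (≈ $8.0801 each)
After Jul 7: 753 on hand, pool $7,007.00 (≈ $9.3054 each)
Jul 8, sell 167: 167/753 × $7,007.00 → $1,554.00
After Jul 11: 814 on hand, pool $7,277.00 (≈ $8.9398 each)
Jul 12, sell 601: 601/814 × $7,277.00 → $5,372.82
Jul 13, sell 87: 87/213 × $1,904.18 → $777.76
Total COGS = $1,554.00 + $5,372.82 + $777.76 = $7,704.58
Ending inventory (cost pool remaining) = $1,126.42
Check: goods available $8,831.00 = COGS $7,704.58 + ending $1,126.42

COGS = $7,704.58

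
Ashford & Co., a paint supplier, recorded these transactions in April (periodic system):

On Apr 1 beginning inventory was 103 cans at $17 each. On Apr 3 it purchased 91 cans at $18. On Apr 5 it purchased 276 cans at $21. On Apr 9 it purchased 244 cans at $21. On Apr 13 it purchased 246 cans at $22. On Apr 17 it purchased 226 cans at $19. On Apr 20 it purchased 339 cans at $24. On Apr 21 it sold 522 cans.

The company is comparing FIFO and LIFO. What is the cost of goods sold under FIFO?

FIFO COGS: 103 @ $17 + 91 @ $18 + 276 @ $21 + 52 @ $21 = $10,277
LIFO COGS: 339 @ $24 + 183 @ $19 = $11,613

COGS = $10,277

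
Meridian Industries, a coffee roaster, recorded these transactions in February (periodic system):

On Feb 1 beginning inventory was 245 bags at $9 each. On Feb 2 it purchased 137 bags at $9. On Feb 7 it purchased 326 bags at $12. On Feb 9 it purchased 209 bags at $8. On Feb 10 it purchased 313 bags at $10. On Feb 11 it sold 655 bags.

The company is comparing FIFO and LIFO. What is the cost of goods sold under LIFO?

COGS = $6,398

FIFO COGS: 245 @ $9 + 137 @ $9 + 273 @ $12 = $6,714
LIFO COGS: 313 @ $10 + 209 @ $8 + 133 @ $12 = $6,398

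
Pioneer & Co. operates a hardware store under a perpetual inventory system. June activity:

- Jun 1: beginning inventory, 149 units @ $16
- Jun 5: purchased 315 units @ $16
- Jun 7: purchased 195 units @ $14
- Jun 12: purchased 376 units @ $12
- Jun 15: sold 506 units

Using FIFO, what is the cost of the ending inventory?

Jun 15, 506 sold [FIFO — oldest first]: 149 @ $16 + 315 @ $16 + 42 @ $14 = $8,012
Ending inventory: 153 @ $14 + 376 @ $12 = $6,654

Ending inventory = $6,654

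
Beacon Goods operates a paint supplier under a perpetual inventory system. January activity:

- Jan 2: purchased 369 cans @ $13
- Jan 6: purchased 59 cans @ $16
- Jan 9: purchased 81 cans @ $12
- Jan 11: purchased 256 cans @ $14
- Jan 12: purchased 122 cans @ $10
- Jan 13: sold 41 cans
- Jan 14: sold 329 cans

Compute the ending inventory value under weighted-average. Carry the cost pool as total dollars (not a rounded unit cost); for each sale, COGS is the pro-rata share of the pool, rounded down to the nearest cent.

After Jan 2: 369 on hand, pool $4,797.00 (≈ $13.0000 each)
After Jan 6: 428 on hand, pool $5,741.00 (≈ $13.4136 each)
After Jan 9: 509 on hand, pool $6,713.00 (≈ $13.1886 each)
After Jan 11: 765 on hand, pool $10,297.00 (≈ $13.4601 each)
After Jan 12: 887 on hand, pool $11,517.00 (≈ $12.9842 each)
Jan 13, sell 41: 41/887 × $11,517.00 → $532.35
Jan 14, sell 329: 329/846 × $10,984.65 → $4,271.80
Total COGS = $532.35 + $4,271.80 = $4,804.15
Ending inventory (cost pool remaining) = $6,712.85

Ending inventory = $6,712.85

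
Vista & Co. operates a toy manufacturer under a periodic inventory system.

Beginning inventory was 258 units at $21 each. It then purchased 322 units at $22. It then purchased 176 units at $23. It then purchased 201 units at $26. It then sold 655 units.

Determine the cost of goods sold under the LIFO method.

Sale 1 (655) [LIFO — newest first]: 201 @ $26 + 176 @ $23 + 278 @ $22 = $15,390
Ending inventory: 258 @ $21 + 44 @ $22 = $6,386

COGS = $15,390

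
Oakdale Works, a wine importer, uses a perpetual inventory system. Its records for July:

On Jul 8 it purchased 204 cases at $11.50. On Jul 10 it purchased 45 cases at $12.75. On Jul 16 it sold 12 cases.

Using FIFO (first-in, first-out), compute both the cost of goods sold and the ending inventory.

COGS = $138.00; ending inventory = $2,781.75

Jul 16, 12 sold [FIFO — oldest first]: 12 @ $11.50 = $138.00
Ending inventory: 192 @ $11.50 + 45 @ $12.75 = $2,781.75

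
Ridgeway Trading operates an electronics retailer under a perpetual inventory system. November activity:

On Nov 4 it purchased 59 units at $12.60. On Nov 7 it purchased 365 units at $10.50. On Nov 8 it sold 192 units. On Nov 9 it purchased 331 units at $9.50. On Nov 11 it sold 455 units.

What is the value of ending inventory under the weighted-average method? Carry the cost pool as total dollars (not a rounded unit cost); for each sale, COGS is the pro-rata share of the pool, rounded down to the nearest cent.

After Nov 4: 59 on hand, pool $743.40 (≈ $12.6000 each)
After Nov 7: 424 on hand, pool $4,575.90 (≈ $10.7922 each)
Nov 8, sell 192: 192/424 × $4,575.90 → $2,072.10
After Nov 9: 563 on hand, pool $5,648.30 (≈ $10.0325 each)
Nov 11, sell 455: 455/563 × $5,648.30 → $4,564.78
Total COGS = $2,072.10 + $4,564.78 = $6,636.88
Ending inventory (cost pool remaining) = $1,083.52

Ending inventory = $1,083.52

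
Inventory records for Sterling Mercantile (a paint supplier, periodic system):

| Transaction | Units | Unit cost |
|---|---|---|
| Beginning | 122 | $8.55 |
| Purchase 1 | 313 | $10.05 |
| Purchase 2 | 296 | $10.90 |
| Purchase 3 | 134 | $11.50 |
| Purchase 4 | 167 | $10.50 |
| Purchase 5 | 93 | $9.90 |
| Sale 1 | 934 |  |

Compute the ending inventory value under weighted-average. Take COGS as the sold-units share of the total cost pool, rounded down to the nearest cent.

Sale 1, sell 934: 934/1125 × $11,630.35 → $9,655.77
Ending inventory (cost pool remaining) = $1,974.58

Ending inventory = $1,974.58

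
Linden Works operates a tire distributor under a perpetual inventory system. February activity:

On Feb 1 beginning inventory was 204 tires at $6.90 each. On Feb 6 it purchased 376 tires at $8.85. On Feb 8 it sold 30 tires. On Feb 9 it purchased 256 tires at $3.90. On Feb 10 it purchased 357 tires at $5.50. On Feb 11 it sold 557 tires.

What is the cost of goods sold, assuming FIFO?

Feb 8, 30 sold [FIFO — oldest first]: 30 @ $6.90 = $207.00
Feb 11, 557 sold [FIFO — oldest first]: 174 @ $6.90 + 376 @ $8.85 + 7 @ $3.90 = $4,555.50
Total COGS = $207.00 + $4,555.50 = $4,762.50
Ending inventory: 249 @ $3.90 + 357 @ $5.50 = $2,934.60
Check: goods available $7,697.10 = COGS $4,762.50 + ending $2,934.60

COGS = $4,762.50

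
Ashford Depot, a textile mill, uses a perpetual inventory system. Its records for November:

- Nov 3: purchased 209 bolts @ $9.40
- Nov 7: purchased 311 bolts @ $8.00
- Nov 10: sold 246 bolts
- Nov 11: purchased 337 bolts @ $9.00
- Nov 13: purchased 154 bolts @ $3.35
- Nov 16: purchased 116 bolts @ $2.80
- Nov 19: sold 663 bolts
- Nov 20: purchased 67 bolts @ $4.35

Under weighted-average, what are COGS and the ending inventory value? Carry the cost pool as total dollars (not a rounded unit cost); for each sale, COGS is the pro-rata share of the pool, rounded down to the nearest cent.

After Nov 3: 209 on hand, pool $1,964.60 (≈ $9.4000 each)
After Nov 7: 520 on hand, pool $4,452.60 (≈ $8.5627 each)
Nov 10, sell 246: 246/520 × $4,452.60 → $2,106.42
After Nov 11: 611 on hand, pool $5,379.18 (≈ $8.8039 each)
After Nov 13: 765 on hand, pool $5,895.08 (≈ $7.7060 each)
After Nov 16: 881 on hand, pool $6,219.88 (≈ $7.0600 each)
Nov 19, sell 663: 663/881 × $6,219.88 → $4,680.79
After Nov 20: 285 on hand, pool $1,830.54 (≈ $6.4229 each)
Total COGS = $2,106.42 + $4,680.79 = $6,787.21
Ending inventory (cost pool remaining) = $1,830.54

COGS = $6,787.21; ending inventory = $1,830.54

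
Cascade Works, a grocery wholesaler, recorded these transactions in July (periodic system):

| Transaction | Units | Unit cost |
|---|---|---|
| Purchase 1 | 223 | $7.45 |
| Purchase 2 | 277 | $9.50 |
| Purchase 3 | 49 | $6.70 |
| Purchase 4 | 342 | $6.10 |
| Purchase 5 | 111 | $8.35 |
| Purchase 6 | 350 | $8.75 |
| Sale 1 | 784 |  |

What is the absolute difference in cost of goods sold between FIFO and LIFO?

$95.00

FIFO COGS: 223 @ $7.45 + 277 @ $9.50 + 49 @ $6.70 + 235 @ $6.10 = $6,054.65
LIFO COGS: 350 @ $8.75 + 111 @ $8.35 + 323 @ $6.10 = $5,959.65
Difference = |$6,054.65 − $5,959.65| = $95.00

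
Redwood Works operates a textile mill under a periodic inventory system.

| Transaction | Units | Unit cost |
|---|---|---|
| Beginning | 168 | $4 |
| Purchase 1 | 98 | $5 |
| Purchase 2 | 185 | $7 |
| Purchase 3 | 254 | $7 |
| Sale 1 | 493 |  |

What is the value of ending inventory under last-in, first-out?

Ending inventory = $892

Sale 1 (493) [LIFO — newest first]: 254 @ $7 + 185 @ $7 + 54 @ $5 = $3,343
Ending inventory: 168 @ $4 + 44 @ $5 = $892
Check: goods available $4,235 = COGS $3,343 + ending $892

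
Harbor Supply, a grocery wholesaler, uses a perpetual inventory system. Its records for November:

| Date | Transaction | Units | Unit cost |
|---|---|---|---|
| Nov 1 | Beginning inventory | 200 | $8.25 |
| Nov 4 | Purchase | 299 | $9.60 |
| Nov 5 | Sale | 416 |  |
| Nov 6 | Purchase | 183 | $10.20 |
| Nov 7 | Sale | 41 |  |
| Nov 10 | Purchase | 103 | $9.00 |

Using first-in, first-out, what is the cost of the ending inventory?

Ending inventory = $3,196.80

Nov 5, 416 sold [FIFO — oldest first]: 200 @ $8.25 + 216 @ $9.60 = $3,723.60
Nov 7, 41 sold [FIFO — oldest first]: 41 @ $9.60 = $393.60
Total COGS = $3,723.60 + $393.60 = $4,117.20
Ending inventory: 42 @ $9.60 + 183 @ $10.20 + 103 @ $9.00 = $3,196.80
Check: goods available $7,314.00 = COGS $4,117.20 + ending $3,196.80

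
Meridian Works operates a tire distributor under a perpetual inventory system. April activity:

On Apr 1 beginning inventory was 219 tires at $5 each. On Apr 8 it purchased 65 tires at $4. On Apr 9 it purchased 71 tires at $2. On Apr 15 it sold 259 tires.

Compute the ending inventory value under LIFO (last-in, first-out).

Apr 15, 259 sold [LIFO — newest first]: 71 @ $2 + 65 @ $4 + 123 @ $5 = $1,017
Ending inventory: 96 @ $5 = $480
Check: goods available $1,497 = COGS $1,017 + ending $480

Ending inventory = $480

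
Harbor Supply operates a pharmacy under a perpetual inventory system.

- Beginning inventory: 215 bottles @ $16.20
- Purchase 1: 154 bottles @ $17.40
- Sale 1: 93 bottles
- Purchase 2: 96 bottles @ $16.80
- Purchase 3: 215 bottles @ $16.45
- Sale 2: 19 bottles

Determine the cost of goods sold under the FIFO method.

COGS = $1,814.40

Sale 1 (93) [FIFO — oldest first]: 93 @ $16.20 = $1,506.60
Sale 2 (19) [FIFO — oldest first]: 19 @ $16.20 = $307.80
Total COGS = $1,506.60 + $307.80 = $1,814.40
Ending inventory: 103 @ $16.20 + 154 @ $17.40 + 96 @ $16.80 + 215 @ $16.45 = $9,497.75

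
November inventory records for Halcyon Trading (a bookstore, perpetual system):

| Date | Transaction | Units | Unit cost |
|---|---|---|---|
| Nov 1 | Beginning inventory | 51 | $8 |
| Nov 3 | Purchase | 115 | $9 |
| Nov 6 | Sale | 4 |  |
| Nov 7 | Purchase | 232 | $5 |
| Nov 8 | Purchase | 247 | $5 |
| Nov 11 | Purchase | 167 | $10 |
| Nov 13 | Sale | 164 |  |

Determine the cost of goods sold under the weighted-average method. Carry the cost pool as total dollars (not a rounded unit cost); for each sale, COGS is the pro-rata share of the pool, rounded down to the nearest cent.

After Nov 1: 51 on hand, pool $408.00 (≈ $8.0000 each)
After Nov 3: 166 on hand, pool $1,443.00 (≈ $8.6928 each)
Nov 6, sell 4: 4/166 × $1,443.00 → $34.77
After Nov 7: 394 on hand, pool $2,568.23 (≈ $6.5184 each)
After Nov 8: 641 on hand, pool $3,803.23 (≈ $5.9333 each)
After Nov 11: 808 on hand, pool $5,473.23 (≈ $6.7738 each)
Nov 13, sell 164: 164/808 × $5,473.23 → $1,110.90
Total COGS = $34.77 + $1,110.90 = $1,145.67
Ending inventory (cost pool remaining) = $4,362.33

COGS = $1,145.67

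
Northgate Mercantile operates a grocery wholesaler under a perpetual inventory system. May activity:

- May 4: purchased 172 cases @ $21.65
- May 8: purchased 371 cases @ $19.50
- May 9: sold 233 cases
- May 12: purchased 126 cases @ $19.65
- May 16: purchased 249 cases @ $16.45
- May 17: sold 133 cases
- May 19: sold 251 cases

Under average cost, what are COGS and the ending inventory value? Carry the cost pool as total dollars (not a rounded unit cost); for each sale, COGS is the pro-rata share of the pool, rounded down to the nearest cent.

COGS = $11,893.38; ending inventory = $5,636.87

After May 4: 172 on hand, pool $3,723.80 (≈ $21.6500 each)
After May 8: 543 on hand, pool $10,958.30 (≈ $20.1810 each)
May 9, sell 233: 233/543 × $10,958.30 → $4,702.18
After May 12: 436 on hand, pool $8,732.02 (≈ $20.0276 each)
After May 16: 685 on hand, pool $12,828.07 (≈ $18.7271 each)
May 17, sell 133: 133/685 × $12,828.07 → $2,490.70
May 19, sell 251: 251/552 × $10,337.37 → $4,700.50
Total COGS = $4,702.18 + $2,490.70 + $4,700.50 = $11,893.38
Ending inventory (cost pool remaining) = $5,636.87
Check: goods available $17,530.25 = COGS $11,893.38 + ending $5,636.87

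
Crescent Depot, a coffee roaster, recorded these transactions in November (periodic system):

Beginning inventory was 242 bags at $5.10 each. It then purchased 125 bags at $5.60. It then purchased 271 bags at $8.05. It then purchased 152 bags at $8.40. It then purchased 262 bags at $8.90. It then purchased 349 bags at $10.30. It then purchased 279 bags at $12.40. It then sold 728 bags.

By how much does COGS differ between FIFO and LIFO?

FIFO COGS: 242 @ $5.10 + 125 @ $5.60 + 271 @ $8.05 + 90 @ $8.40 = $4,871.75
LIFO COGS: 279 @ $12.40 + 349 @ $10.30 + 100 @ $8.90 = $7,944.30
Difference = |$4,871.75 − $7,944.30| = $3,072.55

$3,072.55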